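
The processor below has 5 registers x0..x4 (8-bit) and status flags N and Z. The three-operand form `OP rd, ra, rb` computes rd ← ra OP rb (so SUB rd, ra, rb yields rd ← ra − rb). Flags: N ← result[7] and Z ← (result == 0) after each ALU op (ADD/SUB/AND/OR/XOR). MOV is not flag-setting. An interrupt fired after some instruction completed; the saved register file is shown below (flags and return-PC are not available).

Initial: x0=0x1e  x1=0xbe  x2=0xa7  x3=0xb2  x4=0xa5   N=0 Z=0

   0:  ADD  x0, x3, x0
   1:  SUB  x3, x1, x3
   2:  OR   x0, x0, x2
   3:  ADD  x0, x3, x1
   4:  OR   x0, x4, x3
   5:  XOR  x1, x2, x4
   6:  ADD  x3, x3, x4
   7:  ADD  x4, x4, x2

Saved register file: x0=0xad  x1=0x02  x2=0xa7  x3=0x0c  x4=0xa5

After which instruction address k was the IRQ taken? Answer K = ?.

K = 5

after  0: x0=0xd0 x1=0xbe x2=0xa7 x3=0xb2 x4=0xa5  N=1 Z=0
after  1: x0=0xd0 x1=0xbe x2=0xa7 x3=0x0c x4=0xa5  N=0 Z=0
after  2: x0=0xf7 x1=0xbe x2=0xa7 x3=0x0c x4=0xa5  N=1 Z=0
after  3: x0=0xca x1=0xbe x2=0xa7 x3=0x0c x4=0xa5  N=1 Z=0
after  4: x0=0xad x1=0xbe x2=0xa7 x3=0x0c x4=0xa5  N=1 Z=0
after  5: x0=0xad x1=0x02 x2=0xa7 x3=0x0c x4=0xa5  N=0 Z=0
-- IRQ taken; context saved, return-PC = 6 --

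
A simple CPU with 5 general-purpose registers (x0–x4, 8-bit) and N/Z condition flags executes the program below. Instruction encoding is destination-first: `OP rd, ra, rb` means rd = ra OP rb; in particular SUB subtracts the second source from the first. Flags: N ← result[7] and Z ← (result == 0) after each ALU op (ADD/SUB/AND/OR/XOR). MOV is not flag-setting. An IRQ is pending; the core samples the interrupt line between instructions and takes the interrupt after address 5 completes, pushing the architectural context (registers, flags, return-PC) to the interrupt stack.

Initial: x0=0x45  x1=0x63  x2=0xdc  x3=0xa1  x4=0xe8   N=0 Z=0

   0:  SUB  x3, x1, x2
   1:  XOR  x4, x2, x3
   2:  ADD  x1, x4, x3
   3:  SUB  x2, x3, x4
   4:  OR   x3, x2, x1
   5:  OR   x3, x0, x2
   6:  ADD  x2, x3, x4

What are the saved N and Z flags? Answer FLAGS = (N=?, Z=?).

FLAGS = (N=0, Z=0)

after  0: x0=0x45 x1=0x63 x2=0xdc x3=0x87 x4=0xe8  N=1 Z=0
after  1: x0=0x45 x1=0x63 x2=0xdc x3=0x87 x4=0x5b  N=0 Z=0
after  2: x0=0x45 x1=0xe2 x2=0xdc x3=0x87 x4=0x5b  N=1 Z=0
after  3: x0=0x45 x1=0xe2 x2=0x2c x3=0x87 x4=0x5b  N=0 Z=0
after  4: x0=0x45 x1=0xe2 x2=0x2c x3=0xee x4=0x5b  N=1 Z=0
after  5: x0=0x45 x1=0xe2 x2=0x2c x3=0x6d x4=0x5b  N=0 Z=0
-- IRQ taken; context saved, return-PC = 6 --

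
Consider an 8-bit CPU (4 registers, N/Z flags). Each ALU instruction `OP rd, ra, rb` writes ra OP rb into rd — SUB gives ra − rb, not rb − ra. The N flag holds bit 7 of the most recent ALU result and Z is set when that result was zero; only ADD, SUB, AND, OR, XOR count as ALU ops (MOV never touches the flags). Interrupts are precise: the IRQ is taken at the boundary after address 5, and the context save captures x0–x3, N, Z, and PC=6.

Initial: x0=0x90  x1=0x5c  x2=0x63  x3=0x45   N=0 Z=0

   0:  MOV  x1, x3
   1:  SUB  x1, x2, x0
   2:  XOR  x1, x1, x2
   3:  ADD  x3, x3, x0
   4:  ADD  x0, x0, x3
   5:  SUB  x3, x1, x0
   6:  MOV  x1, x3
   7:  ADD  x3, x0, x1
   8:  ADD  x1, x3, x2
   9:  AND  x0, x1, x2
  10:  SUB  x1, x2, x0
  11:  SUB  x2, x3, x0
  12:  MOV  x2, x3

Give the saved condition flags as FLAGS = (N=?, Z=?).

FLAGS = (N=0, Z=0)

after  0: x0=0x90 x1=0x45 x2=0x63 x3=0x45  N=0 Z=0
after  1: x0=0x90 x1=0xd3 x2=0x63 x3=0x45  N=1 Z=0
after  2: x0=0x90 x1=0xb0 x2=0x63 x3=0x45  N=1 Z=0
after  3: x0=0x90 x1=0xb0 x2=0x63 x3=0xd5  N=1 Z=0
after  4: x0=0x65 x1=0xb0 x2=0x63 x3=0xd5  N=0 Z=0
after  5: x0=0x65 x1=0xb0 x2=0x63 x3=0x4b  N=0 Z=0
-- IRQ taken; context saved, return-PC = 6 --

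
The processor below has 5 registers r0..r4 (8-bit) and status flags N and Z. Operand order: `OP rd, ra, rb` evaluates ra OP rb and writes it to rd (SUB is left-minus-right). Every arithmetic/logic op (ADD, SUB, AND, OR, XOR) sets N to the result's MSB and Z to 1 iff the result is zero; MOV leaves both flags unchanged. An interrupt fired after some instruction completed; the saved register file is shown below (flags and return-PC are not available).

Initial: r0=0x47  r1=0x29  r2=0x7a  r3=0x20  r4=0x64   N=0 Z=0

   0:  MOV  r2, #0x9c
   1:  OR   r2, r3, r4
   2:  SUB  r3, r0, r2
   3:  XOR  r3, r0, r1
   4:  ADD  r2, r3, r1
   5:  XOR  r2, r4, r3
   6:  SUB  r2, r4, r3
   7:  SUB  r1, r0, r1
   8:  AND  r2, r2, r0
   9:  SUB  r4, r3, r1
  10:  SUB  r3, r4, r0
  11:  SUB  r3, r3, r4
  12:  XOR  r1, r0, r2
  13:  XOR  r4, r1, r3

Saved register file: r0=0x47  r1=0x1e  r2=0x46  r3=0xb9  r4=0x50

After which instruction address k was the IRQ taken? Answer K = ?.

after  0: r0=0x47 r1=0x29 r2=0x9c r3=0x20 r4=0x64  N=0 Z=0
after  1: r0=0x47 r1=0x29 r2=0x64 r3=0x20 r4=0x64  N=0 Z=0
after  2: r0=0x47 r1=0x29 r2=0x64 r3=0xe3 r4=0x64  N=1 Z=0
after  3: r0=0x47 r1=0x29 r2=0x64 r3=0x6e r4=0x64  N=0 Z=0
after  4: r0=0x47 r1=0x29 r2=0x97 r3=0x6e r4=0x64  N=1 Z=0
after  5: r0=0x47 r1=0x29 r2=0x0a r3=0x6e r4=0x64  N=0 Z=0
after  6: r0=0x47 r1=0x29 r2=0xf6 r3=0x6e r4=0x64  N=1 Z=0
after  7: r0=0x47 r1=0x1e r2=0xf6 r3=0x6e r4=0x64  N=0 Z=0
after  8: r0=0x47 r1=0x1e r2=0x46 r3=0x6e r4=0x64  N=0 Z=0
after  9: r0=0x47 r1=0x1e r2=0x46 r3=0x6e r4=0x50  N=0 Z=0
after 10: r0=0x47 r1=0x1e r2=0x46 r3=0x09 r4=0x50  N=0 Z=0
after 11: r0=0x47 r1=0x1e r2=0x46 r3=0xb9 r4=0x50  N=1 Z=0
-- IRQ taken; context saved, return-PC = 12 --

K = 11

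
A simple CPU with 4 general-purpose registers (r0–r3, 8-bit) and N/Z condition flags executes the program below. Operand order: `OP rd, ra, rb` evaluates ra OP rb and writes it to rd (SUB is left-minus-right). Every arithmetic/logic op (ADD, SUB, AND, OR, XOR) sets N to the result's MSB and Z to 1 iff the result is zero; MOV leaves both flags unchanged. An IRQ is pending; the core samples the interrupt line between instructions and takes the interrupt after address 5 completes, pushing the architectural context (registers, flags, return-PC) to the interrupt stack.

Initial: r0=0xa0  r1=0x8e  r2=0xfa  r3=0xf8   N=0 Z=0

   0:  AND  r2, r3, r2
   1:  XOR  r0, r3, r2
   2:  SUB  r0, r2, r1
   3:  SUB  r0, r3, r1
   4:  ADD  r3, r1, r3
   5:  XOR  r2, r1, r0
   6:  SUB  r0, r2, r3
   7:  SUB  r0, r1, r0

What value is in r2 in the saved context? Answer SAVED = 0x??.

SAVED = 0xe4

after  0: r0=0xa0 r1=0x8e r2=0xf8 r3=0xf8  N=1 Z=0
after  1: r0=0x00 r1=0x8e r2=0xf8 r3=0xf8  N=0 Z=1
after  2: r0=0x6a r1=0x8e r2=0xf8 r3=0xf8  N=0 Z=0
after  3: r0=0x6a r1=0x8e r2=0xf8 r3=0xf8  N=0 Z=0
after  4: r0=0x6a r1=0x8e r2=0xf8 r3=0x86  N=1 Z=0
after  5: r0=0x6a r1=0x8e r2=0xe4 r3=0x86  N=1 Z=0
-- IRQ taken; context saved, return-PC = 6 --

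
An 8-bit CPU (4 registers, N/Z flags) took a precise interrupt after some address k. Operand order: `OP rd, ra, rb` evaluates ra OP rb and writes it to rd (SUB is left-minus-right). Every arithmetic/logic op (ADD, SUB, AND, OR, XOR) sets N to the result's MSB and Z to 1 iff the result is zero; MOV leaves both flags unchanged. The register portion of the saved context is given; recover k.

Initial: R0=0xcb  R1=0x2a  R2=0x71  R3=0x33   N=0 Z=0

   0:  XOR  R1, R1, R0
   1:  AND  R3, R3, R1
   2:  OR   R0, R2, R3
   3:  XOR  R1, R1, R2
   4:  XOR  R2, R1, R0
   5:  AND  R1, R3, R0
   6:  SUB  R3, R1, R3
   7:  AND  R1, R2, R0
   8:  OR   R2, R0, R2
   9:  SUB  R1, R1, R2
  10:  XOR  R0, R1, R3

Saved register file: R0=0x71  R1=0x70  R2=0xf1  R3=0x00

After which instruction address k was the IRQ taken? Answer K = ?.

after  0: R0=0xcb R1=0xe1 R2=0x71 R3=0x33  N=1 Z=0
after  1: R0=0xcb R1=0xe1 R2=0x71 R3=0x21  N=0 Z=0
after  2: R0=0x71 R1=0xe1 R2=0x71 R3=0x21  N=0 Z=0
after  3: R0=0x71 R1=0x90 R2=0x71 R3=0x21  N=1 Z=0
after  4: R0=0x71 R1=0x90 R2=0xe1 R3=0x21  N=1 Z=0
after  5: R0=0x71 R1=0x21 R2=0xe1 R3=0x21  N=0 Z=0
after  6: R0=0x71 R1=0x21 R2=0xe1 R3=0x00  N=0 Z=1
after  7: R0=0x71 R1=0x61 R2=0xe1 R3=0x00  N=0 Z=0
after  8: R0=0x71 R1=0x61 R2=0xf1 R3=0x00  N=1 Z=0
after  9: R0=0x71 R1=0x70 R2=0xf1 R3=0x00  N=0 Z=0
-- IRQ taken; context saved, return-PC = 10 --

K = 9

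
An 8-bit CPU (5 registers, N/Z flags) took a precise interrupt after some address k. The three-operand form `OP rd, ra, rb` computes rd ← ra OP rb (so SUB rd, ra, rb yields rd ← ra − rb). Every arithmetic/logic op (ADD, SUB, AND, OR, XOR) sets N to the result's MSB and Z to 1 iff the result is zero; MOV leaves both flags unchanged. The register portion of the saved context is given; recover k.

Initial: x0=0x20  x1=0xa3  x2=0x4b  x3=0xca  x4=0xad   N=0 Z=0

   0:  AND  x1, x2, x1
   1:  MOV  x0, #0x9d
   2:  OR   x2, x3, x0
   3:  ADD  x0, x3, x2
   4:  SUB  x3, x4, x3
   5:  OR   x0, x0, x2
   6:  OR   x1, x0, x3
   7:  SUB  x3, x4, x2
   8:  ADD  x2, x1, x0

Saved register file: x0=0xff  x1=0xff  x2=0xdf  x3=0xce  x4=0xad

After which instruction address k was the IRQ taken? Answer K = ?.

K = 7

after  0: x0=0x20 x1=0x03 x2=0x4b x3=0xca x4=0xad  N=0 Z=0
after  1: x0=0x9d x1=0x03 x2=0x4b x3=0xca x4=0xad  N=0 Z=0
after  2: x0=0x9d x1=0x03 x2=0xdf x3=0xca x4=0xad  N=1 Z=0
after  3: x0=0xa9 x1=0x03 x2=0xdf x3=0xca x4=0xad  N=1 Z=0
after  4: x0=0xa9 x1=0x03 x2=0xdf x3=0xe3 x4=0xad  N=1 Z=0
after  5: x0=0xff x1=0x03 x2=0xdf x3=0xe3 x4=0xad  N=1 Z=0
after  6: x0=0xff x1=0xff x2=0xdf x3=0xe3 x4=0xad  N=1 Z=0
after  7: x0=0xff x1=0xff x2=0xdf x3=0xce x4=0xad  N=1 Z=0
-- IRQ taken; context saved, return-PC = 8 --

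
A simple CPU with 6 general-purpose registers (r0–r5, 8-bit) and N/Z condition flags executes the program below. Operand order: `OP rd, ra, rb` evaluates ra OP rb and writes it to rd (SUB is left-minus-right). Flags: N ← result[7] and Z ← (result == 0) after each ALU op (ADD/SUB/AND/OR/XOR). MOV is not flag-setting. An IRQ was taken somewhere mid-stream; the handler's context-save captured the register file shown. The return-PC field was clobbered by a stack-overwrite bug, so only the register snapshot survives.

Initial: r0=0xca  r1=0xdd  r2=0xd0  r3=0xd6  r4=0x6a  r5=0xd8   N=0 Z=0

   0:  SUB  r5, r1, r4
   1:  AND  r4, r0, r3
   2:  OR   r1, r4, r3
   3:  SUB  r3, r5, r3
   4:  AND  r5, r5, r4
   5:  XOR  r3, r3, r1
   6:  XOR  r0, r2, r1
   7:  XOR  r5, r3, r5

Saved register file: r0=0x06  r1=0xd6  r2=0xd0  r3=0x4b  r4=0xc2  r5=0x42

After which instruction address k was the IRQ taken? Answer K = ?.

after  0: r0=0xca r1=0xdd r2=0xd0 r3=0xd6 r4=0x6a r5=0x73  N=0 Z=0
after  1: r0=0xca r1=0xdd r2=0xd0 r3=0xd6 r4=0xc2 r5=0x73  N=1 Z=0
after  2: r0=0xca r1=0xd6 r2=0xd0 r3=0xd6 r4=0xc2 r5=0x73  N=1 Z=0
after  3: r0=0xca r1=0xd6 r2=0xd0 r3=0x9d r4=0xc2 r5=0x73  N=1 Z=0
after  4: r0=0xca r1=0xd6 r2=0xd0 r3=0x9d r4=0xc2 r5=0x42  N=0 Z=0
after  5: r0=0xca r1=0xd6 r2=0xd0 r3=0x4b r4=0xc2 r5=0x42  N=0 Z=0
after  6: r0=0x06 r1=0xd6 r2=0xd0 r3=0x4b r4=0xc2 r5=0x42  N=0 Z=0
-- IRQ taken; context saved, return-PC = 7 --

K = 6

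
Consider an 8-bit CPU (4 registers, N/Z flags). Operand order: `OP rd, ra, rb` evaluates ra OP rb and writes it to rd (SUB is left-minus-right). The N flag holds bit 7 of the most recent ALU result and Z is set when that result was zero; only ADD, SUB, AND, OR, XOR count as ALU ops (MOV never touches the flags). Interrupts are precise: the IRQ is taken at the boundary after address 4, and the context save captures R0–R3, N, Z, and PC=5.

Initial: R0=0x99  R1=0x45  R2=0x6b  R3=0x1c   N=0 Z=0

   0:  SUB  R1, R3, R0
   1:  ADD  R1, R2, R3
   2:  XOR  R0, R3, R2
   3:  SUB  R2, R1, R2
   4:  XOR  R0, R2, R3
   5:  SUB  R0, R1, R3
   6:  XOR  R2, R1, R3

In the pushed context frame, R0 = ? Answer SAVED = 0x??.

after  0: R0=0x99 R1=0x83 R2=0x6b R3=0x1c  N=1 Z=0
after  1: R0=0x99 R1=0x87 R2=0x6b R3=0x1c  N=1 Z=0
after  2: R0=0x77 R1=0x87 R2=0x6b R3=0x1c  N=0 Z=0
after  3: R0=0x77 R1=0x87 R2=0x1c R3=0x1c  N=0 Z=0
after  4: R0=0x00 R1=0x87 R2=0x1c R3=0x1c  N=0 Z=1
-- IRQ taken; context saved, return-PC = 5 --

SAVED = 0x00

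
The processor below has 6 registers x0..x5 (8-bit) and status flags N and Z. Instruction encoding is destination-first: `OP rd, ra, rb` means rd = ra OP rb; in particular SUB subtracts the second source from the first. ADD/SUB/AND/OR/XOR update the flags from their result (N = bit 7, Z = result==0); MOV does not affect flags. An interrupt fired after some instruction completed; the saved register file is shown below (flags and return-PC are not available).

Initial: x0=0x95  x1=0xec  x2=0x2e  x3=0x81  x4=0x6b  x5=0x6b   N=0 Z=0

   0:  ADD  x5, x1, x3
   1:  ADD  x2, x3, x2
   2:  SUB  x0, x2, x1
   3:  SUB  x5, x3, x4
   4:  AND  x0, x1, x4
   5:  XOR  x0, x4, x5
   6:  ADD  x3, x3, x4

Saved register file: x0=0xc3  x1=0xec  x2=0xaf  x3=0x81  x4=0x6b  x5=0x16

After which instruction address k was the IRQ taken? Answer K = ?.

K = 3

after  0: x0=0x95 x1=0xec x2=0x2e x3=0x81 x4=0x6b x5=0x6d  N=0 Z=0
after  1: x0=0x95 x1=0xec x2=0xaf x3=0x81 x4=0x6b x5=0x6d  N=1 Z=0
after  2: x0=0xc3 x1=0xec x2=0xaf x3=0x81 x4=0x6b x5=0x6d  N=1 Z=0
after  3: x0=0xc3 x1=0xec x2=0xaf x3=0x81 x4=0x6b x5=0x16  N=0 Z=0
-- IRQ taken; context saved, return-PC = 4 --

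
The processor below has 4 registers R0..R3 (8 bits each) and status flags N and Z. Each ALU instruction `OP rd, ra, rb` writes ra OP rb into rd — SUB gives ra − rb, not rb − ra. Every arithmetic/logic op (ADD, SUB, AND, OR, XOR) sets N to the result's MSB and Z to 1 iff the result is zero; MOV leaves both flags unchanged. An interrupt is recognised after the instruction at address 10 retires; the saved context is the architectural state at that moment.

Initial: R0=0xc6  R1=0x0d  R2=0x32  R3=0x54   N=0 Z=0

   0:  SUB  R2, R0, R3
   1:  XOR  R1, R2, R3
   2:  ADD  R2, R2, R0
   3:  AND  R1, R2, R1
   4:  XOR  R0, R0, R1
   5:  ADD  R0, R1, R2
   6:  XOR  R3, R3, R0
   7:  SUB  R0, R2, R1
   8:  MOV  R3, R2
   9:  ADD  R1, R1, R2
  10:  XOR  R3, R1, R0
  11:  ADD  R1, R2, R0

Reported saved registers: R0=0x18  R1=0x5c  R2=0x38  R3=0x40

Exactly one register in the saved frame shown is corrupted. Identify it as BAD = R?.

BAD = R1

after  0: R0=0xc6 R1=0x0d R2=0x72 R3=0x54  N=0 Z=0
after  1: R0=0xc6 R1=0x26 R2=0x72 R3=0x54  N=0 Z=0
after  2: R0=0xc6 R1=0x26 R2=0x38 R3=0x54  N=0 Z=0
after  3: R0=0xc6 R1=0x20 R2=0x38 R3=0x54  N=0 Z=0
after  4: R0=0xe6 R1=0x20 R2=0x38 R3=0x54  N=1 Z=0
after  5: R0=0x58 R1=0x20 R2=0x38 R3=0x54  N=0 Z=0
after  6: R0=0x58 R1=0x20 R2=0x38 R3=0x0c  N=0 Z=0
after  7: R0=0x18 R1=0x20 R2=0x38 R3=0x0c  N=0 Z=0
after  8: R0=0x18 R1=0x20 R2=0x38 R3=0x38  N=0 Z=0
after  9: R0=0x18 R1=0x58 R2=0x38 R3=0x38  N=0 Z=0
after 10: R0=0x18 R1=0x58 R2=0x38 R3=0x40  N=0 Z=0
-- IRQ taken; context saved, return-PC = 11 --
mismatch: R1: reported 0x5c vs actual 0x58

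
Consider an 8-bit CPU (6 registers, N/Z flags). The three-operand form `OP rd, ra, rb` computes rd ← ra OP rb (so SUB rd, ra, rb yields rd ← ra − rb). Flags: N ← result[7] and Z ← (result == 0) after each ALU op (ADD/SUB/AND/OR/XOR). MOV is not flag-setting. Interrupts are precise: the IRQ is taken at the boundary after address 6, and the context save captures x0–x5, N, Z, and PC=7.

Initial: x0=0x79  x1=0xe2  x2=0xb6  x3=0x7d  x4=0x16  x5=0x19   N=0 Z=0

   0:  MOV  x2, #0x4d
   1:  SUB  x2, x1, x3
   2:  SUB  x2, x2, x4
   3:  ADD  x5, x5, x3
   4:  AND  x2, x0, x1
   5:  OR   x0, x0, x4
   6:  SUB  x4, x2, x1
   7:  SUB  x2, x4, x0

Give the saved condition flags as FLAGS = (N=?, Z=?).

after  0: x0=0x79 x1=0xe2 x2=0x4d x3=0x7d x4=0x16 x5=0x19  N=0 Z=0
after  1: x0=0x79 x1=0xe2 x2=0x65 x3=0x7d x4=0x16 x5=0x19  N=0 Z=0
after  2: x0=0x79 x1=0xe2 x2=0x4f x3=0x7d x4=0x16 x5=0x19  N=0 Z=0
after  3: x0=0x79 x1=0xe2 x2=0x4f x3=0x7d x4=0x16 x5=0x96  N=1 Z=0
after  4: x0=0x79 x1=0xe2 x2=0x60 x3=0x7d x4=0x16 x5=0x96  N=0 Z=0
after  5: x0=0x7f x1=0xe2 x2=0x60 x3=0x7d x4=0x16 x5=0x96  N=0 Z=0
after  6: x0=0x7f x1=0xe2 x2=0x60 x3=0x7d x4=0x7e x5=0x96  N=0 Z=0
-- IRQ taken; context saved, return-PC = 7 --

FLAGS = (N=0, Z=0)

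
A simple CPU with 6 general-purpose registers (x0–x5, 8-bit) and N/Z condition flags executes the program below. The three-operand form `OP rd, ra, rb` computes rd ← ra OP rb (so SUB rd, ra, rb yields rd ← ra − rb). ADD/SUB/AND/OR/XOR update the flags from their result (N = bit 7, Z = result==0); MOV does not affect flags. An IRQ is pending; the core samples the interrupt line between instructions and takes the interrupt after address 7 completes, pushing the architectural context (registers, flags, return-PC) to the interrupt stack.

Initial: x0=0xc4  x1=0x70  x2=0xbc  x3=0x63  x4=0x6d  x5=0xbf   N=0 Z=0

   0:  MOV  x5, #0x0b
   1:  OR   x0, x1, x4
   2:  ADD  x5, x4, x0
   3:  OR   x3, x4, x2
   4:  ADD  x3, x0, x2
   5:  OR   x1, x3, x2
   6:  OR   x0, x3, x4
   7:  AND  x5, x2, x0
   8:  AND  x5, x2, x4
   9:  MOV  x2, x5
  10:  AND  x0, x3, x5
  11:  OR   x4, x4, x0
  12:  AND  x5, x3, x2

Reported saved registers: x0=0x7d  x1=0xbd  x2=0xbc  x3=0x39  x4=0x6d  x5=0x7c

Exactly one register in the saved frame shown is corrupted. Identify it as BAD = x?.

BAD = x5

after  0: x0=0xc4 x1=0x70 x2=0xbc x3=0x63 x4=0x6d x5=0x0b  N=0 Z=0
after  1: x0=0x7d x1=0x70 x2=0xbc x3=0x63 x4=0x6d x5=0x0b  N=0 Z=0
after  2: x0=0x7d x1=0x70 x2=0xbc x3=0x63 x4=0x6d x5=0xea  N=1 Z=0
after  3: x0=0x7d x1=0x70 x2=0xbc x3=0xfd x4=0x6d x5=0xea  N=1 Z=0
after  4: x0=0x7d x1=0x70 x2=0xbc x3=0x39 x4=0x6d x5=0xea  N=0 Z=0
after  5: x0=0x7d x1=0xbd x2=0xbc x3=0x39 x4=0x6d x5=0xea  N=1 Z=0
after  6: x0=0x7d x1=0xbd x2=0xbc x3=0x39 x4=0x6d x5=0xea  N=0 Z=0
after  7: x0=0x7d x1=0xbd x2=0xbc x3=0x39 x4=0x6d x5=0x3c  N=0 Z=0
-- IRQ taken; context saved, return-PC = 8 --
mismatch: x5: reported 0x7c vs actual 0x3c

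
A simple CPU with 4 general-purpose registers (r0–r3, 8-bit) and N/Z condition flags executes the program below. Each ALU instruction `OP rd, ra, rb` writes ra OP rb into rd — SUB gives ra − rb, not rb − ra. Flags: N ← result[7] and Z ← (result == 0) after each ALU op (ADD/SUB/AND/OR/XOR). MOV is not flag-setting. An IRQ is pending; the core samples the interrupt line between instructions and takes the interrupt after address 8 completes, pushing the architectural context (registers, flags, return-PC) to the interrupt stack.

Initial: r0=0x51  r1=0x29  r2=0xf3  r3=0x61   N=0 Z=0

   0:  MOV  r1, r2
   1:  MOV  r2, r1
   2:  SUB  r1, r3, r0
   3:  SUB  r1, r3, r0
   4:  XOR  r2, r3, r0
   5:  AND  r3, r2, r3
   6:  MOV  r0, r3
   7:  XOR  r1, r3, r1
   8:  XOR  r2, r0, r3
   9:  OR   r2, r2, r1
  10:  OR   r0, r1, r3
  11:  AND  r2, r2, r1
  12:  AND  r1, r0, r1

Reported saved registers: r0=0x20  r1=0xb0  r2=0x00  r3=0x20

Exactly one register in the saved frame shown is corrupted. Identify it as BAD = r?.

BAD = r1

after  0: r0=0x51 r1=0xf3 r2=0xf3 r3=0x61  N=0 Z=0
after  1: r0=0x51 r1=0xf3 r2=0xf3 r3=0x61  N=0 Z=0
after  2: r0=0x51 r1=0x10 r2=0xf3 r3=0x61  N=0 Z=0
after  3: r0=0x51 r1=0x10 r2=0xf3 r3=0x61  N=0 Z=0
after  4: r0=0x51 r1=0x10 r2=0x30 r3=0x61  N=0 Z=0
after  5: r0=0x51 r1=0x10 r2=0x30 r3=0x20  N=0 Z=0
after  6: r0=0x20 r1=0x10 r2=0x30 r3=0x20  N=0 Z=0
after  7: r0=0x20 r1=0x30 r2=0x30 r3=0x20  N=0 Z=0
after  8: r0=0x20 r1=0x30 r2=0x00 r3=0x20  N=0 Z=1
-- IRQ taken; context saved, return-PC = 9 --
mismatch: r1: reported 0xb0 vs actual 0x30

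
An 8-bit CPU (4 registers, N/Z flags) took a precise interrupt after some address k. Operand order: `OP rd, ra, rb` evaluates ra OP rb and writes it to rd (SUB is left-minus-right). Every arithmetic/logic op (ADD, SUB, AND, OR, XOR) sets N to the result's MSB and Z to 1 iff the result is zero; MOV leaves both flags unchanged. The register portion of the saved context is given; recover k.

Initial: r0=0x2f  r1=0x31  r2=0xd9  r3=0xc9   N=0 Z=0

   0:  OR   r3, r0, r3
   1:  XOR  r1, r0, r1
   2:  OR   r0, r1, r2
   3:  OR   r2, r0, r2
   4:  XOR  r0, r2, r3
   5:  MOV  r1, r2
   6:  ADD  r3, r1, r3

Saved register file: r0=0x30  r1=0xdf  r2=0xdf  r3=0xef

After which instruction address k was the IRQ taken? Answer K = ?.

K = 5

after  0: r0=0x2f r1=0x31 r2=0xd9 r3=0xef  N=1 Z=0
after  1: r0=0x2f r1=0x1e r2=0xd9 r3=0xef  N=0 Z=0
after  2: r0=0xdf r1=0x1e r2=0xd9 r3=0xef  N=1 Z=0
after  3: r0=0xdf r1=0x1e r2=0xdf r3=0xef  N=1 Z=0
after  4: r0=0x30 r1=0x1e r2=0xdf r3=0xef  N=0 Z=0
after  5: r0=0x30 r1=0xdf r2=0xdf r3=0xef  N=0 Z=0
-- IRQ taken; context saved, return-PC = 6 --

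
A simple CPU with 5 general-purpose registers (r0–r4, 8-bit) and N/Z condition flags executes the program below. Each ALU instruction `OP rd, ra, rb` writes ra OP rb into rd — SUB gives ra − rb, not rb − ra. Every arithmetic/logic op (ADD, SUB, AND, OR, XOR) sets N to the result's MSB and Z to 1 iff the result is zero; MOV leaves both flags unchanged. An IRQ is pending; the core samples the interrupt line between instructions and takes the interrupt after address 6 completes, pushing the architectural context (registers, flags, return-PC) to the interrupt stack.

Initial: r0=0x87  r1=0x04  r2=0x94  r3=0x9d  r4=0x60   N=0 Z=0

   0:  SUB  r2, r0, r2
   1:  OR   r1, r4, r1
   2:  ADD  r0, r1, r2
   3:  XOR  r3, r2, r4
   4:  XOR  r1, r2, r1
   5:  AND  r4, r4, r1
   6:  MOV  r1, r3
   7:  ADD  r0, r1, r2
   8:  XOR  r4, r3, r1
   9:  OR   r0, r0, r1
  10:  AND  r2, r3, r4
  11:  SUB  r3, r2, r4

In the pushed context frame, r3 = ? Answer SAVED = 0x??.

after  0: r0=0x87 r1=0x04 r2=0xf3 r3=0x9d r4=0x60  N=1 Z=0
after  1: r0=0x87 r1=0x64 r2=0xf3 r3=0x9d r4=0x60  N=0 Z=0
after  2: r0=0x57 r1=0x64 r2=0xf3 r3=0x9d r4=0x60  N=0 Z=0
after  3: r0=0x57 r1=0x64 r2=0xf3 r3=0x93 r4=0x60  N=1 Z=0
after  4: r0=0x57 r1=0x97 r2=0xf3 r3=0x93 r4=0x60  N=1 Z=0
after  5: r0=0x57 r1=0x97 r2=0xf3 r3=0x93 r4=0x00  N=0 Z=1
after  6: r0=0x57 r1=0x93 r2=0xf3 r3=0x93 r4=0x00  N=0 Z=1
-- IRQ taken; context saved, return-PC = 7 --

SAVED = 0x93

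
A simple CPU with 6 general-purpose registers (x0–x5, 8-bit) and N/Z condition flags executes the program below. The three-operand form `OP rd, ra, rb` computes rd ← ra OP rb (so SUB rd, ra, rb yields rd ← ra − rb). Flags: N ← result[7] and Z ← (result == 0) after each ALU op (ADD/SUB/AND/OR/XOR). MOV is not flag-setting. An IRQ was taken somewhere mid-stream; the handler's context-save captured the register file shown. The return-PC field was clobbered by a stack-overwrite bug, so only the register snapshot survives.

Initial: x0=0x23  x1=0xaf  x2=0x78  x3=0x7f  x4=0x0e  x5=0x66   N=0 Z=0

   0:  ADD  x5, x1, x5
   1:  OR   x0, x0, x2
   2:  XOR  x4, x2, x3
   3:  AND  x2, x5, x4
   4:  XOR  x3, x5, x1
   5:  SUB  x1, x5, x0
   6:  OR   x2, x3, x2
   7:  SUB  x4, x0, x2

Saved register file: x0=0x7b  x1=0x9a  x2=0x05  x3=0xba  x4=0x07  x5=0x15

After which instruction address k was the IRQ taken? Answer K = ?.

K = 5

after  0: x0=0x23 x1=0xaf x2=0x78 x3=0x7f x4=0x0e x5=0x15  N=0 Z=0
after  1: x0=0x7b x1=0xaf x2=0x78 x3=0x7f x4=0x0e x5=0x15  N=0 Z=0
after  2: x0=0x7b x1=0xaf x2=0x78 x3=0x7f x4=0x07 x5=0x15  N=0 Z=0
after  3: x0=0x7b x1=0xaf x2=0x05 x3=0x7f x4=0x07 x5=0x15  N=0 Z=0
after  4: x0=0x7b x1=0xaf x2=0x05 x3=0xba x4=0x07 x5=0x15  N=1 Z=0
after  5: x0=0x7b x1=0x9a x2=0x05 x3=0xba x4=0x07 x5=0x15  N=1 Z=0
-- IRQ taken; context saved, return-PC = 6 --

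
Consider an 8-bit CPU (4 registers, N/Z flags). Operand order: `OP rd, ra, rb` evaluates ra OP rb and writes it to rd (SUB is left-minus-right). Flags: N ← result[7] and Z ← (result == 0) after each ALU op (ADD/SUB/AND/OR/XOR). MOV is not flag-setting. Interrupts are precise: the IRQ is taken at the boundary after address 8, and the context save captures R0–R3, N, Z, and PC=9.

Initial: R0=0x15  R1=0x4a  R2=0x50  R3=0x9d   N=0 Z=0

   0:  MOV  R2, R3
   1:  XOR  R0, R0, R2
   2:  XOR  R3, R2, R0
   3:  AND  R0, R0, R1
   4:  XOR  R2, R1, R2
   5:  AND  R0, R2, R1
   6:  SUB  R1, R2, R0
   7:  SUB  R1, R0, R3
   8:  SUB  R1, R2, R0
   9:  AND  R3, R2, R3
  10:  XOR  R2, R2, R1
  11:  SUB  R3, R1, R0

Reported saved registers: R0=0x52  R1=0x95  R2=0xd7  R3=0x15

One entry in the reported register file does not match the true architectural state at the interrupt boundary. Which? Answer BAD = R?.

after  0: R0=0x15 R1=0x4a R2=0x9d R3=0x9d  N=0 Z=0
after  1: R0=0x88 R1=0x4a R2=0x9d R3=0x9d  N=1 Z=0
after  2: R0=0x88 R1=0x4a R2=0x9d R3=0x15  N=0 Z=0
after  3: R0=0x08 R1=0x4a R2=0x9d R3=0x15  N=0 Z=0
after  4: R0=0x08 R1=0x4a R2=0xd7 R3=0x15  N=1 Z=0
after  5: R0=0x42 R1=0x4a R2=0xd7 R3=0x15  N=0 Z=0
after  6: R0=0x42 R1=0x95 R2=0xd7 R3=0x15  N=1 Z=0
after  7: R0=0x42 R1=0x2d R2=0xd7 R3=0x15  N=0 Z=0
after  8: R0=0x42 R1=0x95 R2=0xd7 R3=0x15  N=1 Z=0
-- IRQ taken; context saved, return-PC = 9 --
mismatch: R0: reported 0x52 vs actual 0x42

BAD = R0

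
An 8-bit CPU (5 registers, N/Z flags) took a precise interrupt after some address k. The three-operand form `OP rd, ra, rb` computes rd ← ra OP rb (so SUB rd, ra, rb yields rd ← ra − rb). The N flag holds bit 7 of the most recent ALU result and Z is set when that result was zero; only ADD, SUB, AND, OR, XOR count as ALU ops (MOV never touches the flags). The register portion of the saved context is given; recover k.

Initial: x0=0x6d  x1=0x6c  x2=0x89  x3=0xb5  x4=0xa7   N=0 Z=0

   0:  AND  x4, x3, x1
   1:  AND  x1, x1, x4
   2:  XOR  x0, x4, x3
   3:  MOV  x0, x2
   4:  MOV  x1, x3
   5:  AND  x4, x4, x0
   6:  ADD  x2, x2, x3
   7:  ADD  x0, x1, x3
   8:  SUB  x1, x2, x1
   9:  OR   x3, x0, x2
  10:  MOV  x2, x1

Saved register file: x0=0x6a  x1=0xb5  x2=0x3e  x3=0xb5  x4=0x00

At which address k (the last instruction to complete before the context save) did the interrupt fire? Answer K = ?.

K = 7

after  0: x0=0x6d x1=0x6c x2=0x89 x3=0xb5 x4=0x24  N=0 Z=0
after  1: x0=0x6d x1=0x24 x2=0x89 x3=0xb5 x4=0x24  N=0 Z=0
after  2: x0=0x91 x1=0x24 x2=0x89 x3=0xb5 x4=0x24  N=1 Z=0
after  3: x0=0x89 x1=0x24 x2=0x89 x3=0xb5 x4=0x24  N=1 Z=0
after  4: x0=0x89 x1=0xb5 x2=0x89 x3=0xb5 x4=0x24  N=1 Z=0
after  5: x0=0x89 x1=0xb5 x2=0x89 x3=0xb5 x4=0x00  N=0 Z=1
after  6: x0=0x89 x1=0xb5 x2=0x3e x3=0xb5 x4=0x00  N=0 Z=0
after  7: x0=0x6a x1=0xb5 x2=0x3e x3=0xb5 x4=0x00  N=0 Z=0
-- IRQ taken; context saved, return-PC = 8 --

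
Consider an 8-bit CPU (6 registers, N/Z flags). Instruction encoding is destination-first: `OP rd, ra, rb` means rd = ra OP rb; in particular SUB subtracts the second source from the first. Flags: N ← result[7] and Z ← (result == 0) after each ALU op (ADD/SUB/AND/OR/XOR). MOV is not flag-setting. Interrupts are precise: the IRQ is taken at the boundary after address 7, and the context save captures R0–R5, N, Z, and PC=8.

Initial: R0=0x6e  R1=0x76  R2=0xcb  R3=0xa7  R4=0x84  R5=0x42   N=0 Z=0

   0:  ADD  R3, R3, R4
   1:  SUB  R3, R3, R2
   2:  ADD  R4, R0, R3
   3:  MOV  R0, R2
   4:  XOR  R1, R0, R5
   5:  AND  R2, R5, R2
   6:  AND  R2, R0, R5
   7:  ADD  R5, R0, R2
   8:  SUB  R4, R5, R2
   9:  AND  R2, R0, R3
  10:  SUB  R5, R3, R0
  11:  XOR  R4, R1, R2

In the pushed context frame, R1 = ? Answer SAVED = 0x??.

SAVED = 0x89

after  0: R0=0x6e R1=0x76 R2=0xcb R3=0x2b R4=0x84 R5=0x42  N=0 Z=0
after  1: R0=0x6e R1=0x76 R2=0xcb R3=0x60 R4=0x84 R5=0x42  N=0 Z=0
after  2: R0=0x6e R1=0x76 R2=0xcb R3=0x60 R4=0xce R5=0x42  N=1 Z=0
after  3: R0=0xcb R1=0x76 R2=0xcb R3=0x60 R4=0xce R5=0x42  N=1 Z=0
after  4: R0=0xcb R1=0x89 R2=0xcb R3=0x60 R4=0xce R5=0x42  N=1 Z=0
after  5: R0=0xcb R1=0x89 R2=0x42 R3=0x60 R4=0xce R5=0x42  N=0 Z=0
after  6: R0=0xcb R1=0x89 R2=0x42 R3=0x60 R4=0xce R5=0x42  N=0 Z=0
after  7: R0=0xcb R1=0x89 R2=0x42 R3=0x60 R4=0xce R5=0x0d  N=0 Z=0
-- IRQ taken; context saved, return-PC = 8 --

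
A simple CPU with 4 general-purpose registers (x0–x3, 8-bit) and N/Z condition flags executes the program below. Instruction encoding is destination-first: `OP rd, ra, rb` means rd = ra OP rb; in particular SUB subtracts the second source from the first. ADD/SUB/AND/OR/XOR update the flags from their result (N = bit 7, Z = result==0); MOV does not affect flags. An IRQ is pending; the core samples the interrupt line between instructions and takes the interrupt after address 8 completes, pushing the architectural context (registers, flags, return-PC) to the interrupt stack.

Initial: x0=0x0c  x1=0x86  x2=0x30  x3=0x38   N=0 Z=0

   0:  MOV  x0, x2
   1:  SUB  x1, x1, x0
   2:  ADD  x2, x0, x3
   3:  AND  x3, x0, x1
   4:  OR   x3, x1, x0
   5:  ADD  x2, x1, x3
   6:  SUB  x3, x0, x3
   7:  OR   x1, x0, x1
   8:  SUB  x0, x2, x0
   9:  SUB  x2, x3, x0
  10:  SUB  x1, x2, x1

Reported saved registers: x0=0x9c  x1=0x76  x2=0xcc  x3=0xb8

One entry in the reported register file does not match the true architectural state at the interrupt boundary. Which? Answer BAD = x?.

BAD = x3

after  0: x0=0x30 x1=0x86 x2=0x30 x3=0x38  N=0 Z=0
after  1: x0=0x30 x1=0x56 x2=0x30 x3=0x38  N=0 Z=0
after  2: x0=0x30 x1=0x56 x2=0x68 x3=0x38  N=0 Z=0
after  3: x0=0x30 x1=0x56 x2=0x68 x3=0x10  N=0 Z=0
after  4: x0=0x30 x1=0x56 x2=0x68 x3=0x76  N=0 Z=0
after  5: x0=0x30 x1=0x56 x2=0xcc x3=0x76  N=1 Z=0
after  6: x0=0x30 x1=0x56 x2=0xcc x3=0xba  N=1 Z=0
after  7: x0=0x30 x1=0x76 x2=0xcc x3=0xba  N=0 Z=0
after  8: x0=0x9c x1=0x76 x2=0xcc x3=0xba  N=1 Z=0
-- IRQ taken; context saved, return-PC = 9 --
mismatch: x3: reported 0xb8 vs actual 0xba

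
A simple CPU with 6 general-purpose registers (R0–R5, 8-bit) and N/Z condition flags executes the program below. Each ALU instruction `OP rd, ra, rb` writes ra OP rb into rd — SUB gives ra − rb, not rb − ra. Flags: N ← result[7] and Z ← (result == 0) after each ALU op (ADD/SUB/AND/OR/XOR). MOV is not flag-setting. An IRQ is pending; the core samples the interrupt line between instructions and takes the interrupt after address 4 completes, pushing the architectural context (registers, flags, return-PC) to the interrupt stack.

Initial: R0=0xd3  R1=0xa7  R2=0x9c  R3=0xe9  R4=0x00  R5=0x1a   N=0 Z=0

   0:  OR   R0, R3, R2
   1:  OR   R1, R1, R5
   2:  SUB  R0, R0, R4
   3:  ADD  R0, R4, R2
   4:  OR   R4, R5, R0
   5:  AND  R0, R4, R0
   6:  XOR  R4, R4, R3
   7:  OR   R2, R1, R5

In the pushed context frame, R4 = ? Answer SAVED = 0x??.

after  0: R0=0xfd R1=0xa7 R2=0x9c R3=0xe9 R4=0x00 R5=0x1a  N=1 Z=0
after  1: R0=0xfd R1=0xbf R2=0x9c R3=0xe9 R4=0x00 R5=0x1a  N=1 Z=0
after  2: R0=0xfd R1=0xbf R2=0x9c R3=0xe9 R4=0x00 R5=0x1a  N=1 Z=0
after  3: R0=0x9c R1=0xbf R2=0x9c R3=0xe9 R4=0x00 R5=0x1a  N=1 Z=0
after  4: R0=0x9c R1=0xbf R2=0x9c R3=0xe9 R4=0x9e R5=0x1a  N=1 Z=0
-- IRQ taken; context saved, return-PC = 5 --

SAVED = 0x9e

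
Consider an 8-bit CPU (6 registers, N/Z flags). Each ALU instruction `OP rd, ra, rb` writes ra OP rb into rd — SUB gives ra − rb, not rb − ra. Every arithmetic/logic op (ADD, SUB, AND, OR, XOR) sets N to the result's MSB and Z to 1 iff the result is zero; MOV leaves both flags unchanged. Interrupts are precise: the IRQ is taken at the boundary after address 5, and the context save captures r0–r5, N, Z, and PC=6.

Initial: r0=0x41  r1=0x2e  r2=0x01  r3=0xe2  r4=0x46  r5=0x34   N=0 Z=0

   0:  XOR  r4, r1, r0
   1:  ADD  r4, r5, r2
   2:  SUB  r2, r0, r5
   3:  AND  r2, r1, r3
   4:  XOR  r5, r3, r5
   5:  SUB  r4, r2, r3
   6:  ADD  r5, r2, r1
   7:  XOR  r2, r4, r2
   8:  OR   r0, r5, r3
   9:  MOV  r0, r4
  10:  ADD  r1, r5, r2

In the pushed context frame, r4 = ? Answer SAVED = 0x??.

after  0: r0=0x41 r1=0x2e r2=0x01 r3=0xe2 r4=0x6f r5=0x34  N=0 Z=0
after  1: r0=0x41 r1=0x2e r2=0x01 r3=0xe2 r4=0x35 r5=0x34  N=0 Z=0
after  2: r0=0x41 r1=0x2e r2=0x0d r3=0xe2 r4=0x35 r5=0x34  N=0 Z=0
after  3: r0=0x41 r1=0x2e r2=0x22 r3=0xe2 r4=0x35 r5=0x34  N=0 Z=0
after  4: r0=0x41 r1=0x2e r2=0x22 r3=0xe2 r4=0x35 r5=0xd6  N=1 Z=0
after  5: r0=0x41 r1=0x2e r2=0x22 r3=0xe2 r4=0x40 r5=0xd6  N=0 Z=0
-- IRQ taken; context saved, return-PC = 6 --

SAVED = 0x40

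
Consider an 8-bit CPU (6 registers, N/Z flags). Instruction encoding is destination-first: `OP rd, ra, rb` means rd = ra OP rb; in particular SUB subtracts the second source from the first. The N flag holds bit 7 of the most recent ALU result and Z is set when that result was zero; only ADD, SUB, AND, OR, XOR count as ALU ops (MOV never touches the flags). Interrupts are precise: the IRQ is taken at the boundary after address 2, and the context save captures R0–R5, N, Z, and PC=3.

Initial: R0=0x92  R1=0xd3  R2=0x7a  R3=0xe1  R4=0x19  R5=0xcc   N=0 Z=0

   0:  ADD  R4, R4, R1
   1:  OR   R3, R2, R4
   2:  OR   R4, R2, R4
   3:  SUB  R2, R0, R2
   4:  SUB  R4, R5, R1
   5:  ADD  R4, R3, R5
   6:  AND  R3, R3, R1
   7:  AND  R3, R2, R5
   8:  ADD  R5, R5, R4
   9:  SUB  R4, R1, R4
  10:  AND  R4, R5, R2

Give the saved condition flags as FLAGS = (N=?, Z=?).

after  0: R0=0x92 R1=0xd3 R2=0x7a R3=0xe1 R4=0xec R5=0xcc  N=1 Z=0
after  1: R0=0x92 R1=0xd3 R2=0x7a R3=0xfe R4=0xec R5=0xcc  N=1 Z=0
after  2: R0=0x92 R1=0xd3 R2=0x7a R3=0xfe R4=0xfe R5=0xcc  N=1 Z=0
-- IRQ taken; context saved, return-PC = 3 --

FLAGS = (N=1, Z=0)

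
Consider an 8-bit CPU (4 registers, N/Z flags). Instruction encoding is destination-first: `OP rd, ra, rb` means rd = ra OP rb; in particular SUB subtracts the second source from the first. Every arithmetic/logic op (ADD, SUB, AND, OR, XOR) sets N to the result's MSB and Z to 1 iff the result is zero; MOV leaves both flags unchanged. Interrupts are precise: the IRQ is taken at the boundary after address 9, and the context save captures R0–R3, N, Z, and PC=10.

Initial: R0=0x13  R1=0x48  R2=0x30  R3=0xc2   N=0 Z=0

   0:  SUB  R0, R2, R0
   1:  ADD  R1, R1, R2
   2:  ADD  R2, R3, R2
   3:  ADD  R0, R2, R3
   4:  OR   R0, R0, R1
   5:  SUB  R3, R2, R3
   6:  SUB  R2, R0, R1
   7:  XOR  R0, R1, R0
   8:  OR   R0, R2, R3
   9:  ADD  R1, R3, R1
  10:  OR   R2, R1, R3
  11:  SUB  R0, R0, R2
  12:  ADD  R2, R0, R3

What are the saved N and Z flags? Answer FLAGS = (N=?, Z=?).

after  0: R0=0x1d R1=0x48 R2=0x30 R3=0xc2  N=0 Z=0
after  1: R0=0x1d R1=0x78 R2=0x30 R3=0xc2  N=0 Z=0
after  2: R0=0x1d R1=0x78 R2=0xf2 R3=0xc2  N=1 Z=0
after  3: R0=0xb4 R1=0x78 R2=0xf2 R3=0xc2  N=1 Z=0
after  4: R0=0xfc R1=0x78 R2=0xf2 R3=0xc2  N=1 Z=0
after  5: R0=0xfc R1=0x78 R2=0xf2 R3=0x30  N=0 Z=0
after  6: R0=0xfc R1=0x78 R2=0x84 R3=0x30  N=1 Z=0
after  7: R0=0x84 R1=0x78 R2=0x84 R3=0x30  N=1 Z=0
after  8: R0=0xb4 R1=0x78 R2=0x84 R3=0x30  N=1 Z=0
after  9: R0=0xb4 R1=0xa8 R2=0x84 R3=0x30  N=1 Z=0
-- IRQ taken; context saved, return-PC = 10 --

FLAGS = (N=1, Z=0)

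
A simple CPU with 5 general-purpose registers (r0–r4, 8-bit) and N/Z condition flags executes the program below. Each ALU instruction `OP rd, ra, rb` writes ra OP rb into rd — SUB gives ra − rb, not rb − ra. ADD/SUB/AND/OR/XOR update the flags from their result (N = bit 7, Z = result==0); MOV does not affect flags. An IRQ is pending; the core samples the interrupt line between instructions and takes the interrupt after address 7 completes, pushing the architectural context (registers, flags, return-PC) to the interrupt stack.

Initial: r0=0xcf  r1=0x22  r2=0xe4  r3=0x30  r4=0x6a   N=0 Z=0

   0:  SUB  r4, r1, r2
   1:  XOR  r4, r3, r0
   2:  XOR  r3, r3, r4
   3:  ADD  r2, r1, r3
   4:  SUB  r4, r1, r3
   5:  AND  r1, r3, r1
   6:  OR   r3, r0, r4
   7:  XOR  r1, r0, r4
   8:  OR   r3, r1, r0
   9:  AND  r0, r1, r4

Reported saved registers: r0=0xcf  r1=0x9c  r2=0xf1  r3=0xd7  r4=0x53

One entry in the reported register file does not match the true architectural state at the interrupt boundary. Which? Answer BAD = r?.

BAD = r3

after  0: r0=0xcf r1=0x22 r2=0xe4 r3=0x30 r4=0x3e  N=0 Z=0
after  1: r0=0xcf r1=0x22 r2=0xe4 r3=0x30 r4=0xff  N=1 Z=0
after  2: r0=0xcf r1=0x22 r2=0xe4 r3=0xcf r4=0xff  N=1 Z=0
after  3: r0=0xcf r1=0x22 r2=0xf1 r3=0xcf r4=0xff  N=1 Z=0
after  4: r0=0xcf r1=0x22 r2=0xf1 r3=0xcf r4=0x53  N=0 Z=0
after  5: r0=0xcf r1=0x02 r2=0xf1 r3=0xcf r4=0x53  N=0 Z=0
after  6: r0=0xcf r1=0x02 r2=0xf1 r3=0xdf r4=0x53  N=1 Z=0
after  7: r0=0xcf r1=0x9c r2=0xf1 r3=0xdf r4=0x53  N=1 Z=0
-- IRQ taken; context saved, return-PC = 8 --
mismatch: r3: reported 0xd7 vs actual 0xdf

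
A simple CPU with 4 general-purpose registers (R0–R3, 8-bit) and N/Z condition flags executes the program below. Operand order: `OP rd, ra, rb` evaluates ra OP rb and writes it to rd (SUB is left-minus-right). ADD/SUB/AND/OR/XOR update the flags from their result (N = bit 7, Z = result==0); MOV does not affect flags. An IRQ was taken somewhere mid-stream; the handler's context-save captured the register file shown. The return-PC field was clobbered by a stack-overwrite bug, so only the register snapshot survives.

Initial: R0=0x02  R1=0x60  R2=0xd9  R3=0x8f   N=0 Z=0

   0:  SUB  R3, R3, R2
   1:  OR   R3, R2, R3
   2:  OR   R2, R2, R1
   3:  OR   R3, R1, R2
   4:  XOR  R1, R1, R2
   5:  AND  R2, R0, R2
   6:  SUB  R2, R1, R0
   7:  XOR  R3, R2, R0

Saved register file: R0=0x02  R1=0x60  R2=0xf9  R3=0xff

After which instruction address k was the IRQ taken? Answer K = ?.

after  0: R0=0x02 R1=0x60 R2=0xd9 R3=0xb6  N=1 Z=0
after  1: R0=0x02 R1=0x60 R2=0xd9 R3=0xff  N=1 Z=0
after  2: R0=0x02 R1=0x60 R2=0xf9 R3=0xff  N=1 Z=0
-- IRQ taken; context saved, return-PC = 3 --

K = 2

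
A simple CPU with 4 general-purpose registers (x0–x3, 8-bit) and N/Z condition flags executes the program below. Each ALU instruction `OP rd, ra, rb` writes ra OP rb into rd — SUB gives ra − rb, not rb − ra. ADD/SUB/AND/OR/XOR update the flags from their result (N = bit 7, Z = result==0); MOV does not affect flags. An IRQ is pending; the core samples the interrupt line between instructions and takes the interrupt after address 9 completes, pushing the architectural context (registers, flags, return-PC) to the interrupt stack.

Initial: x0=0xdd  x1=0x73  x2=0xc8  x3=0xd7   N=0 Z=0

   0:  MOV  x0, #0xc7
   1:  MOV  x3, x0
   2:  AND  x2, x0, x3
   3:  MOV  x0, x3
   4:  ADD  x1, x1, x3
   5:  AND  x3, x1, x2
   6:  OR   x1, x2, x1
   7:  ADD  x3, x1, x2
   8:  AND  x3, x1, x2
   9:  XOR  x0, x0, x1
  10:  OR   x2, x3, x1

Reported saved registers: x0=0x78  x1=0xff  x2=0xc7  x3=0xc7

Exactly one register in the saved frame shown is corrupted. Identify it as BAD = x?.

BAD = x0

after  0: x0=0xc7 x1=0x73 x2=0xc8 x3=0xd7  N=0 Z=0
after  1: x0=0xc7 x1=0x73 x2=0xc8 x3=0xc7  N=0 Z=0
after  2: x0=0xc7 x1=0x73 x2=0xc7 x3=0xc7  N=1 Z=0
after  3: x0=0xc7 x1=0x73 x2=0xc7 x3=0xc7  N=1 Z=0
after  4: x0=0xc7 x1=0x3a x2=0xc7 x3=0xc7  N=0 Z=0
after  5: x0=0xc7 x1=0x3a x2=0xc7 x3=0x02  N=0 Z=0
after  6: x0=0xc7 x1=0xff x2=0xc7 x3=0x02  N=1 Z=0
after  7: x0=0xc7 x1=0xff x2=0xc7 x3=0xc6  N=1 Z=0
after  8: x0=0xc7 x1=0xff x2=0xc7 x3=0xc7  N=1 Z=0
after  9: x0=0x38 x1=0xff x2=0xc7 x3=0xc7  N=0 Z=0
-- IRQ taken; context saved, return-PC = 10 --
mismatch: x0: reported 0x78 vs actual 0x38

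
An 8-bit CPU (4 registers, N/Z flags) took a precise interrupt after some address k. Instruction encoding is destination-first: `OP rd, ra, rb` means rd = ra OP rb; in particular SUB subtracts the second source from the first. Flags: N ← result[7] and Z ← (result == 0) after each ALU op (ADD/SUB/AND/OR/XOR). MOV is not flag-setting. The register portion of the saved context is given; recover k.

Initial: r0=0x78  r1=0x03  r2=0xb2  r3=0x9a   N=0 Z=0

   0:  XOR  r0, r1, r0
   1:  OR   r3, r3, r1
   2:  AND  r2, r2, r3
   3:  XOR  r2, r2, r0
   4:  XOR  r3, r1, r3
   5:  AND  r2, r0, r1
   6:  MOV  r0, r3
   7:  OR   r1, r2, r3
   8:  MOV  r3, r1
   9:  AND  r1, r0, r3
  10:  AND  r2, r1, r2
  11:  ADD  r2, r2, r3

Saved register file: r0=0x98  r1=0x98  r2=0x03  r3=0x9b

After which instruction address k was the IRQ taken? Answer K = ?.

K = 9

after  0: r0=0x7b r1=0x03 r2=0xb2 r3=0x9a  N=0 Z=0
after  1: r0=0x7b r1=0x03 r2=0xb2 r3=0x9b  N=1 Z=0
after  2: r0=0x7b r1=0x03 r2=0x92 r3=0x9b  N=1 Z=0
after  3: r0=0x7b r1=0x03 r2=0xe9 r3=0x9b  N=1 Z=0
after  4: r0=0x7b r1=0x03 r2=0xe9 r3=0x98  N=1 Z=0
after  5: r0=0x7b r1=0x03 r2=0x03 r3=0x98  N=0 Z=0
after  6: r0=0x98 r1=0x03 r2=0x03 r3=0x98  N=0 Z=0
after  7: r0=0x98 r1=0x9b r2=0x03 r3=0x98  N=1 Z=0
after  8: r0=0x98 r1=0x9b r2=0x03 r3=0x9b  N=1 Z=0
after  9: r0=0x98 r1=0x98 r2=0x03 r3=0x9b  N=1 Z=0
-- IRQ taken; context saved, return-PC = 10 --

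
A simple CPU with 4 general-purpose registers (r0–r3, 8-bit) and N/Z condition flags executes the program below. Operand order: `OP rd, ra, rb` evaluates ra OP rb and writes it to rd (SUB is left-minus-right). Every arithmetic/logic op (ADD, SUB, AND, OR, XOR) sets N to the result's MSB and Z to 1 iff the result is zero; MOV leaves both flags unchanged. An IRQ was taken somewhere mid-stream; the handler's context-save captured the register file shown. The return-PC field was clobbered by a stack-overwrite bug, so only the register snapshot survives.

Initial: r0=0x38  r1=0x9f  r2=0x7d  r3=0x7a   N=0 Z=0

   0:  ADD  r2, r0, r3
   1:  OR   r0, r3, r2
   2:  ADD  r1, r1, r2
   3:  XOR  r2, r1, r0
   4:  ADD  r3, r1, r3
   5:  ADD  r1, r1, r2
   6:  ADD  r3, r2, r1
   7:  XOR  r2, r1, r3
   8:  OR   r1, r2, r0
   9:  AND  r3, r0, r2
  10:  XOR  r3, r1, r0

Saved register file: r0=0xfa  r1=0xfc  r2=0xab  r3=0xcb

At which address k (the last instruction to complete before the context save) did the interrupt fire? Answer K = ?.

K = 5

after  0: r0=0x38 r1=0x9f r2=0xb2 r3=0x7a  N=1 Z=0
after  1: r0=0xfa r1=0x9f r2=0xb2 r3=0x7a  N=1 Z=0
after  2: r0=0xfa r1=0x51 r2=0xb2 r3=0x7a  N=0 Z=0
after  3: r0=0xfa r1=0x51 r2=0xab r3=0x7a  N=1 Z=0
after  4: r0=0xfa r1=0x51 r2=0xab r3=0xcb  N=1 Z=0
after  5: r0=0xfa r1=0xfc r2=0xab r3=0xcb  N=1 Z=0
-- IRQ taken; context saved, return-PC = 6 --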